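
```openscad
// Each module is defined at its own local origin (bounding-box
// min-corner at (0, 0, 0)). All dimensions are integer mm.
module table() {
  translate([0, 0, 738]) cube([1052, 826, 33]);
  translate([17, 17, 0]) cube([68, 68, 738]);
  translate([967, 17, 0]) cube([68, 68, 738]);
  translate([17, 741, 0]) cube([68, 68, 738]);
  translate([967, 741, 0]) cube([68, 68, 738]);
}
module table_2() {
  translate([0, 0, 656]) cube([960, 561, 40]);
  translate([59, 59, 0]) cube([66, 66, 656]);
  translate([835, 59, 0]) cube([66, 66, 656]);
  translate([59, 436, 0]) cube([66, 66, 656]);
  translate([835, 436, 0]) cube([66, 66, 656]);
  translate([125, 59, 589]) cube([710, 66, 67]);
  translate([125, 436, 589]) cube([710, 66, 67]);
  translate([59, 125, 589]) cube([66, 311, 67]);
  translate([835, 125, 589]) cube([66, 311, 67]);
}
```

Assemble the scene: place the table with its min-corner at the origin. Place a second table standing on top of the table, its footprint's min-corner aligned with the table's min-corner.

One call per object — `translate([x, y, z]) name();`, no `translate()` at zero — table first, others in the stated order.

table();
translate([0, 0, 771]) table_2();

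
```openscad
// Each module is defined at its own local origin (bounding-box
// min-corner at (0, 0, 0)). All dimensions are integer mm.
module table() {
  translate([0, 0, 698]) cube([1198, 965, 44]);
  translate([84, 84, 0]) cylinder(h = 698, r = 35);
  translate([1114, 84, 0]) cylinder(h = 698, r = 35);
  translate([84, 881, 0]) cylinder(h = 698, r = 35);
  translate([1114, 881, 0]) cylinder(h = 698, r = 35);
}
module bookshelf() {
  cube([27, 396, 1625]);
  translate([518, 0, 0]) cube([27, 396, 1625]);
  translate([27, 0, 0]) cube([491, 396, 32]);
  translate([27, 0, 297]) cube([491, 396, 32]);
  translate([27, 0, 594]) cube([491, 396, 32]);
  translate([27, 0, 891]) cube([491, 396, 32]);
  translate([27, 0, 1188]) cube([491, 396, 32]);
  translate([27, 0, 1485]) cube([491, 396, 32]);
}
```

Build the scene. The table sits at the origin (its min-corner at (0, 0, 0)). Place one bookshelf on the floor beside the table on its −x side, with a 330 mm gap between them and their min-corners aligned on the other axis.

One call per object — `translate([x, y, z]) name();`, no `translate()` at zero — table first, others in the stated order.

table();
translate([-875, 0, 0]) bookshelf();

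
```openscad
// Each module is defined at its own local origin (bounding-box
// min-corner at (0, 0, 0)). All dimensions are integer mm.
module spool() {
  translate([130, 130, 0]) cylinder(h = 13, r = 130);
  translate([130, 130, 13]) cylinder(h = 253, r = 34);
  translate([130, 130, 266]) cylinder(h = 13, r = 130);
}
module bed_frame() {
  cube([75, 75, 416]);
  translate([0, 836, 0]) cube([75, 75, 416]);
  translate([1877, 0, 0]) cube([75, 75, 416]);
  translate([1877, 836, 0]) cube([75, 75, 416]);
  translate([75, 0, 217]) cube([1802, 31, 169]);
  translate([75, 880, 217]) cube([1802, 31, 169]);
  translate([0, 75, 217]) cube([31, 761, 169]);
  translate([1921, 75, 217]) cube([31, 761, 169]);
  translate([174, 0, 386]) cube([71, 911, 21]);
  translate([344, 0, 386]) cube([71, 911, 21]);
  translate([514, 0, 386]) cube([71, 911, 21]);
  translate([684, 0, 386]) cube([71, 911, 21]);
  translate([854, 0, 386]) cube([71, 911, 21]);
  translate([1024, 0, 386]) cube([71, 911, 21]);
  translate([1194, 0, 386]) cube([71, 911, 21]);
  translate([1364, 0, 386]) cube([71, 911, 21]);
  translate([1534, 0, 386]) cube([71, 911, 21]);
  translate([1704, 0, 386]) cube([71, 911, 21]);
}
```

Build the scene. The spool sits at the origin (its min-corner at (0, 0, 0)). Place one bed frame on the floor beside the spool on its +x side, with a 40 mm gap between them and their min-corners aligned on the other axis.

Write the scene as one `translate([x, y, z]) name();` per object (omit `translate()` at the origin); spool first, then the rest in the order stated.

spool();
translate([300, 0, 0]) bed_frame();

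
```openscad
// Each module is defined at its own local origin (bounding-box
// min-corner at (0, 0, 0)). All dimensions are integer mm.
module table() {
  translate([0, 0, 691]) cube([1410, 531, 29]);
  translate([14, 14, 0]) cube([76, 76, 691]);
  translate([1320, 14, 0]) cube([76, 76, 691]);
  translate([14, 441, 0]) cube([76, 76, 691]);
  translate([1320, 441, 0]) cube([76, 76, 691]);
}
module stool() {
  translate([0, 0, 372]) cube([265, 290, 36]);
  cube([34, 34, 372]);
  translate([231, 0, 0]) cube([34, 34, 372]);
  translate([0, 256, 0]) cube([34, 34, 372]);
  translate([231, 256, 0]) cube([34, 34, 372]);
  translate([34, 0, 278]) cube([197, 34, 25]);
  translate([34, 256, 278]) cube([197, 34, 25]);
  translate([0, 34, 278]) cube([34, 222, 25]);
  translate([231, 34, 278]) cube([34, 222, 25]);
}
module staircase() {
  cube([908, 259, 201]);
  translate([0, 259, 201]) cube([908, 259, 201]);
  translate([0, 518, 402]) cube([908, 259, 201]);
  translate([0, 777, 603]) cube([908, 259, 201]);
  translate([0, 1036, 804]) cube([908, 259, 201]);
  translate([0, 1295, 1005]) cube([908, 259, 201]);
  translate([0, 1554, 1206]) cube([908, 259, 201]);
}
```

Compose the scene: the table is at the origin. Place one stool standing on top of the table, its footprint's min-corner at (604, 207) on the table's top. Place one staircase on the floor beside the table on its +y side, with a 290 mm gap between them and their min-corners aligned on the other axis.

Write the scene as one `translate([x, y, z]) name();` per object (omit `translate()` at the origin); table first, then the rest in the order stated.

table();
translate([604, 207, 720]) stool();
translate([0, 821, 0]) staircase();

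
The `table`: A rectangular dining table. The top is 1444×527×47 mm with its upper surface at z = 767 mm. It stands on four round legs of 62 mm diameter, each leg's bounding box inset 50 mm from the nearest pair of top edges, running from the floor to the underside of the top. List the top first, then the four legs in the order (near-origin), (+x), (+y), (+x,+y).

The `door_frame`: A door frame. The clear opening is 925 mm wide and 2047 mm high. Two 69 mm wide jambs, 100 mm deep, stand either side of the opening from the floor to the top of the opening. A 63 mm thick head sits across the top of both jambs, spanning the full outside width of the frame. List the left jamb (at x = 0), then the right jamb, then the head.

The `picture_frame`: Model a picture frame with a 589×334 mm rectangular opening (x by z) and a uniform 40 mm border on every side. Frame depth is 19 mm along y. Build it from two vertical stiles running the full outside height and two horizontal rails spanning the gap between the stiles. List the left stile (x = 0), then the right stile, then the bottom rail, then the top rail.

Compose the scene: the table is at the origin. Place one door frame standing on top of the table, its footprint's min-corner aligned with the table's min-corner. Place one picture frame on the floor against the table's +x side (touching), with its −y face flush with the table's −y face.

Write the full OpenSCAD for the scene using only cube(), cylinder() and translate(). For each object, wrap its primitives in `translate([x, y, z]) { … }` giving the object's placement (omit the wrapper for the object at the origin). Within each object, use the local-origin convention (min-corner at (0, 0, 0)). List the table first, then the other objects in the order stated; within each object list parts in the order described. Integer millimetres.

translate([0, 0, 720]) cube([1444, 527, 47]);
translate([81, 81, 0]) cylinder(h = 720, r = 31);
translate([1363, 81, 0]) cylinder(h = 720, r = 31);
translate([81, 446, 0]) cylinder(h = 720, r = 31);
translate([1363, 446, 0]) cylinder(h = 720, r = 31);
translate([0, 0, 767]) {
  cube([69, 100, 2047]);
  translate([994, 0, 0]) cube([69, 100, 2047]);
  translate([0, 0, 2047]) cube([1063, 100, 63]);
}
translate([1444, 0, 0]) {
  cube([40, 19, 414]);
  translate([629, 0, 0]) cube([40, 19, 414]);
  translate([40, 0, 0]) cube([589, 19, 40]);
  translate([40, 0, 374]) cube([589, 19, 40]);
}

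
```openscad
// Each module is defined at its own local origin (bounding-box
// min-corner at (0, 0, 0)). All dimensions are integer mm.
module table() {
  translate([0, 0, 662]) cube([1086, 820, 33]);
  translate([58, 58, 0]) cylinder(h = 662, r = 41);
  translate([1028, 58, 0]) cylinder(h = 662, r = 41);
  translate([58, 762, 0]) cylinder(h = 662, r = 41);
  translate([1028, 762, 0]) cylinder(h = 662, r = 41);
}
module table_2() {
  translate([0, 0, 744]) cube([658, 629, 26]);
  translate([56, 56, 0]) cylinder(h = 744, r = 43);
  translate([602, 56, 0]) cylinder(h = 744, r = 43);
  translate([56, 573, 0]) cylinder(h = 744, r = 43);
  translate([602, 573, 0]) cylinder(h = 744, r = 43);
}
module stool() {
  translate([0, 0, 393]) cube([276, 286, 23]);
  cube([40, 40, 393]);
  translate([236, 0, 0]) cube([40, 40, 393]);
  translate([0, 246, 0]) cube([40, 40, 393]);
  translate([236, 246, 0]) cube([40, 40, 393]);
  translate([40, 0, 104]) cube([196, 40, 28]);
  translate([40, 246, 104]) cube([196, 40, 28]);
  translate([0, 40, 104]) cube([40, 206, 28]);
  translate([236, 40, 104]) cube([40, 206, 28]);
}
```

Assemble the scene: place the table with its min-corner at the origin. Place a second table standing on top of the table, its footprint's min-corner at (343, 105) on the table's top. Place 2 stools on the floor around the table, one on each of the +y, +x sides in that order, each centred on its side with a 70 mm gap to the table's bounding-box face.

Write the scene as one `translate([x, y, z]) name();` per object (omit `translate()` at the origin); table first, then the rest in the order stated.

table();
translate([343, 105, 695]) table_2();
translate([405, 890, 0]) stool();
translate([1156, 267, 0]) stool();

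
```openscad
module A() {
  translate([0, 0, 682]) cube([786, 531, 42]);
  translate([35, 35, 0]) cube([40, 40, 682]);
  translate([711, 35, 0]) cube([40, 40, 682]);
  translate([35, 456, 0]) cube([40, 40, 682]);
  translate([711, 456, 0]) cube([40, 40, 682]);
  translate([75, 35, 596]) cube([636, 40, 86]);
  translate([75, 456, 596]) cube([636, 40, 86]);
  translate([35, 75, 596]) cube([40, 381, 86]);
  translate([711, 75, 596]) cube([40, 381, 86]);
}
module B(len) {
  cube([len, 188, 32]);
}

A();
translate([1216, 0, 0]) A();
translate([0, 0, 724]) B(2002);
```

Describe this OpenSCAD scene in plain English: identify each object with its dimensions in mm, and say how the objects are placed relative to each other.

A is a rectangular dining table. The top is 786×531×42 mm with its upper surface at z = 724 mm. It stands on four 40×40 mm square legs, each inset 35 mm from the nearest pair of top edges, running from the floor to the underside of the top. Four apron rails, 40 mm thick and 86 mm tall, run between adjacent legs with their top edges flush with the underside of the top and their outer faces flush with the legs' outer faces.

B is a rectangular beam 2002 mm long (x), 188 mm deep (y), 32 mm thick (z).

The beam spans the tops of two tables placed 430 mm apart, resting at z = 724 mm.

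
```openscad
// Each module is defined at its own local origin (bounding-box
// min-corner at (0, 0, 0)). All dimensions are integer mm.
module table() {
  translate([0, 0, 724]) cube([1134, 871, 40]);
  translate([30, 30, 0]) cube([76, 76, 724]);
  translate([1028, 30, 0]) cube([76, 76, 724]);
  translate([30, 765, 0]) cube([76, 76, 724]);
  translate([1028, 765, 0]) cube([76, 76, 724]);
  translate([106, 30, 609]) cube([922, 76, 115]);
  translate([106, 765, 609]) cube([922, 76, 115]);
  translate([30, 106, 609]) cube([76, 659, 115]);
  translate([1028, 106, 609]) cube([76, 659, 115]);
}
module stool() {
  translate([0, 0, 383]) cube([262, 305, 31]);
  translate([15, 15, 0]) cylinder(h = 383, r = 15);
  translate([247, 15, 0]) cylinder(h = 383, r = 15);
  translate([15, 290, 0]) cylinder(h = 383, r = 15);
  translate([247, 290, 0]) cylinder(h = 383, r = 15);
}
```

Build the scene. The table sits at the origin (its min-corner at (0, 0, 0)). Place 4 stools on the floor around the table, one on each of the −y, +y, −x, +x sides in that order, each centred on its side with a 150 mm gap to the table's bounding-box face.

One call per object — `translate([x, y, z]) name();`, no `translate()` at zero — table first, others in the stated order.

table();
translate([436, -455, 0]) stool();
translate([436, 1021, 0]) stool();
translate([-412, 283, 0]) stool();
translate([1284, 283, 0]) stool();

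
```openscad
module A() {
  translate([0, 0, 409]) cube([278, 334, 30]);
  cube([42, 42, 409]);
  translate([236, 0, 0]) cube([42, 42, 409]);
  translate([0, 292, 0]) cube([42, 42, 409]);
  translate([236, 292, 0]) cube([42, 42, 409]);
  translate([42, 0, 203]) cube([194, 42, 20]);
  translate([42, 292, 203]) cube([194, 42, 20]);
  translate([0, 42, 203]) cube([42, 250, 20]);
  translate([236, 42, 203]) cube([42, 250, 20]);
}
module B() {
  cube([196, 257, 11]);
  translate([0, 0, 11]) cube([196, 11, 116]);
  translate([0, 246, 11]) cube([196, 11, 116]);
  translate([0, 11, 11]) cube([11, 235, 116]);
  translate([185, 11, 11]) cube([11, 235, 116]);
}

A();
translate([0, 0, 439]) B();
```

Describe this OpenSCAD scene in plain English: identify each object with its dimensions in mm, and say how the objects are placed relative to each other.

A is a simple wooden stool: a rectangular seat 278 mm (x) by 334 mm (y), 30 mm thick, top face at z = 439 mm, on four square legs, each 42×42 mm in cross-section. The legs rest on z = 0, each flush with a corner of the seat. Four stretchers, 42 mm wide and 20 mm tall, connect adjacent legs with their undersides at z = 203 mm, each running between the inner faces of the legs it joins and aligned with the legs' outer faces on the other axis.

B is an open-topped rectangular box: outside dimensions 196×257×127 mm, with a uniform wall and base thickness of 11 mm. The base is a full 196×257 slab on the floor; four walls sit on top of the base. The front and back walls (the −y and +y sides) span the full width; the two side walls fit between them.

The open box is on top of the stool.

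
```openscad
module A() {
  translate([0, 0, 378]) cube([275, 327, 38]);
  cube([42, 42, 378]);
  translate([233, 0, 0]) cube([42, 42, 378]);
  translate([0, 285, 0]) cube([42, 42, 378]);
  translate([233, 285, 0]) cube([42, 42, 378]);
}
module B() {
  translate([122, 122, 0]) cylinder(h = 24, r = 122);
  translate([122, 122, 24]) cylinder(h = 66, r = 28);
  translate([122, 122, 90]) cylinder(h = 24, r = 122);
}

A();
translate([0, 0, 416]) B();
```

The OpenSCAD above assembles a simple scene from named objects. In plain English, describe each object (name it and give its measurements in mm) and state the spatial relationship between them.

A is a four-legged stool. The seat is a 275×327×38 mm slab whose top surface is at z = 416 mm; four square legs, each 42×42 mm in cross-section, run from the floor (z = 0) to the underside of the seat, each flush with a corner of the seat.

B is a spool: two coaxial disc flanges of radius 122 mm and thickness 24 mm, joined by a core cylinder of radius 28 mm and height 66 mm. The lower flange rests on z = 0 and the three cylinders share a vertical axis.

The spool is on top of the stool.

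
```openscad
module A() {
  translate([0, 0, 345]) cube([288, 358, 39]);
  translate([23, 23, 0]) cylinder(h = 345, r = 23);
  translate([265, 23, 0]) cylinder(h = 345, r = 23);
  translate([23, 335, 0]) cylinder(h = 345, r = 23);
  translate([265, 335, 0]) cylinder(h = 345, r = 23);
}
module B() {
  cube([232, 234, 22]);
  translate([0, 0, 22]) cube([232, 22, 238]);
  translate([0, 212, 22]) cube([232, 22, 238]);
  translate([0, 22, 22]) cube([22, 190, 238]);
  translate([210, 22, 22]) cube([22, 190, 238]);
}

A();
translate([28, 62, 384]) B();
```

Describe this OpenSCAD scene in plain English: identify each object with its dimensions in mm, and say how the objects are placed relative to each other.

A is a four-legged stool. The seat is 288×358 mm, 39 mm thick, top at z = 384 mm. It stands on four round legs, each 46 mm in diameter, from z = 0 to the seat underside, each leg's axis is inset half a diameter from the nearest pair of seat edges (so the leg's bounding box is flush with the corner).

B is an open storage box with external size 232×234×260 mm and wall thickness 22 mm (the base is also 22 mm thick). The base covers the whole footprint; the four walls stand on the base, with the y-facing walls full-width and the x-facing walls fitting between their inner faces.

The open box is on top of the stool, centred.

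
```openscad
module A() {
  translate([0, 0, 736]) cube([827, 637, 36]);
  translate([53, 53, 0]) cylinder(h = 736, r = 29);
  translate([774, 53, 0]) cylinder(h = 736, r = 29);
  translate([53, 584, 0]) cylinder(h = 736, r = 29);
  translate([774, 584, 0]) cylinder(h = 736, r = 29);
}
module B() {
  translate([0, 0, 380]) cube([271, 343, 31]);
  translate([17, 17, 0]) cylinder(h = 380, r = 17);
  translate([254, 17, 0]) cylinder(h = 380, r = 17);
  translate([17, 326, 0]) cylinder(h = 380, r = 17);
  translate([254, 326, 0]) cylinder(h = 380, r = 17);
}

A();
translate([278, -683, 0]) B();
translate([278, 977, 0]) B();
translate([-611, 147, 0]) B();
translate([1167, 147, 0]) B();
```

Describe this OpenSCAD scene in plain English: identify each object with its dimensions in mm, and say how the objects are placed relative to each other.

A is a rectangular dining table. The top is 827×637×36 mm with its upper surface at z = 772 mm. It stands on four round legs of 58 mm diameter, each leg's bounding box inset 24 mm from the nearest pair of top edges, running from the floor to the underside of the top.

B is a four-legged stool. The seat is 271×343 mm, 31 mm thick, top at z = 411 mm. It stands on four round legs, each 34 mm in diameter, from z = 0 to the seat underside, each leg's axis is inset half a diameter from the nearest pair of seat edges (so the leg's bounding box is flush with the corner).

Four stools sit around the table at the −y, +y, −x, +x sides.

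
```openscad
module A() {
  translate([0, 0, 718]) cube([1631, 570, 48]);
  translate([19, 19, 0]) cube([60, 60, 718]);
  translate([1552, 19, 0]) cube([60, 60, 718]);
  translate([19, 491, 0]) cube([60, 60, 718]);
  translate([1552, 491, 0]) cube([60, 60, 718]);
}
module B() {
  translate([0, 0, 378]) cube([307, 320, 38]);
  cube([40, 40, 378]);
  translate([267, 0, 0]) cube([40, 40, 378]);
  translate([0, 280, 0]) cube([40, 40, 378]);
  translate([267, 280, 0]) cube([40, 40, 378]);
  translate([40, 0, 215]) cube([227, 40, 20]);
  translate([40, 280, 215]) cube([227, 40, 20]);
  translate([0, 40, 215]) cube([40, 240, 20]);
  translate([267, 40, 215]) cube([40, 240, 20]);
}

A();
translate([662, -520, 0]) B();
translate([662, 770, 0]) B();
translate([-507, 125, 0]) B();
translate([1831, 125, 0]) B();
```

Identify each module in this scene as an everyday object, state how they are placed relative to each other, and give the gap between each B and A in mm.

A is a table. B is a stool. Four stools sit around the table at the −y, +y, −x, +x sides. The gap between each stool and the table is 200 mm.

Each stool's nearest face is 200 mm from the table's bounding box.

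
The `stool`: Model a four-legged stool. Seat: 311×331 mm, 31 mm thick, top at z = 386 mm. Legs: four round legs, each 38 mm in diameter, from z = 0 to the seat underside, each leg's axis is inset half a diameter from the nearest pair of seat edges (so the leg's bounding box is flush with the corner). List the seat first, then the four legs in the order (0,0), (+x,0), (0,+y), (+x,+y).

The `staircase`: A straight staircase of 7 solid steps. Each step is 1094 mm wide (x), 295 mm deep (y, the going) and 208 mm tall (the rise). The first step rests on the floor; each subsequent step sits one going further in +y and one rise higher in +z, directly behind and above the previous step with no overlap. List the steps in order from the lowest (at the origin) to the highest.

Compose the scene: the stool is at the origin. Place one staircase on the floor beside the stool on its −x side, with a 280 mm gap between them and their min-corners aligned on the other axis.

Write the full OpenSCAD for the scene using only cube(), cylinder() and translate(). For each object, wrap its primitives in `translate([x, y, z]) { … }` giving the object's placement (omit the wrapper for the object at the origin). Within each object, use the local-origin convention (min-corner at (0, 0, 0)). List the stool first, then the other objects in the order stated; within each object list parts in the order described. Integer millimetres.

translate([0, 0, 355]) cube([311, 331, 31]);
translate([19, 19, 0]) cylinder(h = 355, r = 19);
translate([292, 19, 0]) cylinder(h = 355, r = 19);
translate([19, 312, 0]) cylinder(h = 355, r = 19);
translate([292, 312, 0]) cylinder(h = 355, r = 19);
translate([-1374, 0, 0]) {
  cube([1094, 295, 208]);
  translate([0, 295, 208]) cube([1094, 295, 208]);
  translate([0, 590, 416]) cube([1094, 295, 208]);
  translate([0, 885, 624]) cube([1094, 295, 208]);
  translate([0, 1180, 832]) cube([1094, 295, 208]);
  translate([0, 1475, 1040]) cube([1094, 295, 208]);
  translate([0, 1770, 1248]) cube([1094, 295, 208]);
}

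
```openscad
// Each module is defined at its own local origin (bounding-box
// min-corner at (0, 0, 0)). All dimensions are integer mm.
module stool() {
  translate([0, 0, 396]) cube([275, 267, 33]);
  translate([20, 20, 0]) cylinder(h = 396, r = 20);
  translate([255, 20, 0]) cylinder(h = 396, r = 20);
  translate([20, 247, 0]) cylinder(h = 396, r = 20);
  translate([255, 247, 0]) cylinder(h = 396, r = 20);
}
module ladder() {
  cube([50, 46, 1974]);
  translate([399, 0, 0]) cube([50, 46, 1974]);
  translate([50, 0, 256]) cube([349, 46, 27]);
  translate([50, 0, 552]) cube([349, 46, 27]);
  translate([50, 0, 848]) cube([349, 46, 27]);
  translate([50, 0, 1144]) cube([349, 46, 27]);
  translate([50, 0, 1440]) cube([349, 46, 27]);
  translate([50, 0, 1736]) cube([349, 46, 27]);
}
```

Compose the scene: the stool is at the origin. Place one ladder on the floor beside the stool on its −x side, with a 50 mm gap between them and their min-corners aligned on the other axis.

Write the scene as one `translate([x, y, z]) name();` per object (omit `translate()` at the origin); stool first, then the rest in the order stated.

stool();
translate([-499, 0, 0]) ladder();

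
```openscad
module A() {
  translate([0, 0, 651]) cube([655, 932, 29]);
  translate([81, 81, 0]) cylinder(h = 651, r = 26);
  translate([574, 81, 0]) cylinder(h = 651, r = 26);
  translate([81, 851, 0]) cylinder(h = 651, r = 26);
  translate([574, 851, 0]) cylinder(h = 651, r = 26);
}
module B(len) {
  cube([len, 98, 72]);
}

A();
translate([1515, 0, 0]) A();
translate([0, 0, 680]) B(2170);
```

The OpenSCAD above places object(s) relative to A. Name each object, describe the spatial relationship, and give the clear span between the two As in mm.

A is a table. B is a beam. A beam spans the tops of two tables. The clear span between the two tables is 860 mm.

Second table starts at x = 1515; first ends at x = 655; clear span = 1515 − 655 = 860 mm.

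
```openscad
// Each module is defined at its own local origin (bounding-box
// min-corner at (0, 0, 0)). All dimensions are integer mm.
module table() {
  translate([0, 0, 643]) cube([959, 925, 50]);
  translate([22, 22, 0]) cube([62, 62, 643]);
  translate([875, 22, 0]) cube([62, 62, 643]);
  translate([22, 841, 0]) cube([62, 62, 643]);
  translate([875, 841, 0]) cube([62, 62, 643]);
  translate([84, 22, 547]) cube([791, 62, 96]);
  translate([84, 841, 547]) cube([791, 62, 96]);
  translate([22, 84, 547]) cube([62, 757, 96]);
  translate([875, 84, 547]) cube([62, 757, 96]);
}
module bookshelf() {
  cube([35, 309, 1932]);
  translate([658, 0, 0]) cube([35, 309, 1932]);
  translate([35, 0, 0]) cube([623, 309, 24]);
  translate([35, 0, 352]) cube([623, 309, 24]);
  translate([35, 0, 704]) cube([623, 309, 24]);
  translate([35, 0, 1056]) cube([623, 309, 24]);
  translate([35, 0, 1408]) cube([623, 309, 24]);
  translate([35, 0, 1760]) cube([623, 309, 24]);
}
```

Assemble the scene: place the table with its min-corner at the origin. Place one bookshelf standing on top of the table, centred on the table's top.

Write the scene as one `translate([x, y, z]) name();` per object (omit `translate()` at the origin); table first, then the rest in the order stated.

table();
translate([133, 308, 693]) bookshelf();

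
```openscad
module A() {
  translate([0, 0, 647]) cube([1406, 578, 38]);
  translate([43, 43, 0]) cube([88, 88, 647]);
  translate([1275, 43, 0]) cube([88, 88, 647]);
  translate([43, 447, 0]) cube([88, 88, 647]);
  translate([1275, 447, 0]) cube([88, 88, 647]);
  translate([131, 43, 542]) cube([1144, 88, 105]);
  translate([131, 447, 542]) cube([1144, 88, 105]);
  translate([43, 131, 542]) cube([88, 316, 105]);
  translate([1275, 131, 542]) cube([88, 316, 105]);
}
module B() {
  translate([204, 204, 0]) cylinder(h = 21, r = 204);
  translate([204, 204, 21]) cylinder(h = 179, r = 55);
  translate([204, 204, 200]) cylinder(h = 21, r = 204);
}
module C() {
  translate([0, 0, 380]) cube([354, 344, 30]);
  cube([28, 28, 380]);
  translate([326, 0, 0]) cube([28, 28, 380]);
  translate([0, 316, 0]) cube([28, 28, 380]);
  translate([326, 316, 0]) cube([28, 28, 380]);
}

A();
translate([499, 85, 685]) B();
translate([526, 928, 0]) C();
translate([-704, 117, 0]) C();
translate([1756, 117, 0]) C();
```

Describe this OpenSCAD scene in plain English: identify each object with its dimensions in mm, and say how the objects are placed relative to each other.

A is a table with a 1406×578 mm rectangular top, 38 mm thick, top surface at z = 685 mm, supported by four 88×88 mm square legs, each inset 43 mm from the nearest pair of top edges, running from the floor. Four apron rails, 88 mm thick and 105 mm tall, run between adjacent legs with their top edges flush with the underside of the top and their outer faces flush with the legs' outer faces.

B is a spool: two coaxial disc flanges of radius 204 mm and thickness 21 mm, joined by a core cylinder of radius 55 mm and height 179 mm. The lower flange rests on z = 0 and the three cylinders share a vertical axis.

C is a four-legged stool. The seat is a 354×344×30 mm slab whose top surface is at z = 410 mm; four square legs, each 28×28 mm in cross-section, run from the floor (z = 0) to the underside of the seat, each flush with a corner of the seat.

The spool is on top of the table, centred. Three stools sit around the table at the +y, −x, +x sides.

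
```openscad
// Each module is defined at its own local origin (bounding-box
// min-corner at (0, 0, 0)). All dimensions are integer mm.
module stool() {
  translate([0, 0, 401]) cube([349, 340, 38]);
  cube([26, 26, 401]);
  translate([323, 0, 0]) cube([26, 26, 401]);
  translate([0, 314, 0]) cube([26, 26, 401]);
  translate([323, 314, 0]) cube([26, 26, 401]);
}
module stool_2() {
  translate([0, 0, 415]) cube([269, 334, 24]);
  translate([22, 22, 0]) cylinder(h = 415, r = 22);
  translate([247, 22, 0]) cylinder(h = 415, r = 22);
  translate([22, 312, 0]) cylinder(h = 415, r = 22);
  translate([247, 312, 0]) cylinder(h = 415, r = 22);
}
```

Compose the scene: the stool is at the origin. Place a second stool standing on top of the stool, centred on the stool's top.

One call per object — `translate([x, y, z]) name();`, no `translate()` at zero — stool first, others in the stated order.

stool();
translate([40, 3, 439]) stool_2();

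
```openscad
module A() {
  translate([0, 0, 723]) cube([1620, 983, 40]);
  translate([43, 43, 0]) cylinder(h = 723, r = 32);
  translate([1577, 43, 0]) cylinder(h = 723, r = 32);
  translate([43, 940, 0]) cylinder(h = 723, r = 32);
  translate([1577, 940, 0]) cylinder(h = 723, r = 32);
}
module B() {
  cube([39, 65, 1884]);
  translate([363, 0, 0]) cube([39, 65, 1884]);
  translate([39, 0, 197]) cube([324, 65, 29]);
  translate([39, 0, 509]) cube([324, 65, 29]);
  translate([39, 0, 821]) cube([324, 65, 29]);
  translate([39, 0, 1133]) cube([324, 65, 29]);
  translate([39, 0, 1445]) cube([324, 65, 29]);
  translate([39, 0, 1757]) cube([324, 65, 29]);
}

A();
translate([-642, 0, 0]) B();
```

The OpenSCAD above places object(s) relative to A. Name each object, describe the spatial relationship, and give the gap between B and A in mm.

A is a table. B is a ladder. The ladder is on the floor beside the table on its −x side. The gap between the ladder and the table is 240 mm.

The ladder's nearest face is 240 mm from the table's −x face.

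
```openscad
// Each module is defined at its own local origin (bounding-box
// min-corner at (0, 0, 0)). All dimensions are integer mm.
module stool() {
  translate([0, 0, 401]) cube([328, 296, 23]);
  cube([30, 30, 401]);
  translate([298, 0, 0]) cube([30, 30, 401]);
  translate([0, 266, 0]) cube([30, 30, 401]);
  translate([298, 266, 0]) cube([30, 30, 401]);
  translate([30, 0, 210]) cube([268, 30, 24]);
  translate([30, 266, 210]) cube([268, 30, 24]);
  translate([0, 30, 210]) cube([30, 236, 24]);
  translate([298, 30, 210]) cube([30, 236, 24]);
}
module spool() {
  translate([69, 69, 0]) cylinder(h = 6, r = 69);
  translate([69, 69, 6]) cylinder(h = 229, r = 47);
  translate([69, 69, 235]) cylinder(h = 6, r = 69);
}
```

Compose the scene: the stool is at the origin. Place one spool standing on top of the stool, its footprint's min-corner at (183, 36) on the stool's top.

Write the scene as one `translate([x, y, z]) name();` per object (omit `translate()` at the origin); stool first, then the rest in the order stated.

stool();
translate([183, 36, 424]) spool();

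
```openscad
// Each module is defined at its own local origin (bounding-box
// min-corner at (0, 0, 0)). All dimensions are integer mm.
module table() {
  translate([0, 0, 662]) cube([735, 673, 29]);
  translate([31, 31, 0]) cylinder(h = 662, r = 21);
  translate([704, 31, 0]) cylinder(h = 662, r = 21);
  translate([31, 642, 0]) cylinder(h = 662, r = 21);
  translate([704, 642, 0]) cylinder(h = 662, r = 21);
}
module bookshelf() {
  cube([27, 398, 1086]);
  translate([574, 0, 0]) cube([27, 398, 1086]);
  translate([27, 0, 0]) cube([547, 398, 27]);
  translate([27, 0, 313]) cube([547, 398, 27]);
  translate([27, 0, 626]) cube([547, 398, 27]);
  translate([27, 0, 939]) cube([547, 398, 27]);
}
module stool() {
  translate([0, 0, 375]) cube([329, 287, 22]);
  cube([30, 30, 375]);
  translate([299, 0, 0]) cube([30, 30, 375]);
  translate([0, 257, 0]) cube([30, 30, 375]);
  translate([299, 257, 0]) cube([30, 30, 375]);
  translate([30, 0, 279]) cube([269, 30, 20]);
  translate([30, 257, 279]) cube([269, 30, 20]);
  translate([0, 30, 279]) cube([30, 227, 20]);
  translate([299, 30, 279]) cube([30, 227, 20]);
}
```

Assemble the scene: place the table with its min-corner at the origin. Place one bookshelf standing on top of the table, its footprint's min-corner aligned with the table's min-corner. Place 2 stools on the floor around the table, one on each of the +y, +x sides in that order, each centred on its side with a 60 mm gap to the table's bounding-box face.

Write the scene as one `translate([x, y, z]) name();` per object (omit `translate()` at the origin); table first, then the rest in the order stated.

table();
translate([0, 0, 691]) bookshelf();
translate([203, 733, 0]) stool();
translate([795, 193, 0]) stool();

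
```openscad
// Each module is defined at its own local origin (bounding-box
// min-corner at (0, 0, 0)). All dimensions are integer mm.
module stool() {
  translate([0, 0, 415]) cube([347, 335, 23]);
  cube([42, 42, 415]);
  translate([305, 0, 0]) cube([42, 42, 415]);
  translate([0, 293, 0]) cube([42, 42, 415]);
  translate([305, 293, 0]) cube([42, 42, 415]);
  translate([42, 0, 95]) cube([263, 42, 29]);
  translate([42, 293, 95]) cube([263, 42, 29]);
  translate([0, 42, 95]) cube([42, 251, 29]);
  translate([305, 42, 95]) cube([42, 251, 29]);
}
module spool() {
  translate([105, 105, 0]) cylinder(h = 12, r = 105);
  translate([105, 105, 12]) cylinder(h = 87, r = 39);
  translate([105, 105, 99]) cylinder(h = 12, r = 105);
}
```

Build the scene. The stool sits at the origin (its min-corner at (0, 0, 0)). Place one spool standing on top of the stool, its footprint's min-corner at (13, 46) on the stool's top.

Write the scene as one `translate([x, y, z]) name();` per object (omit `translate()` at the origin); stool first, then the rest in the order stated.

stool();
translate([13, 46, 438]) spool();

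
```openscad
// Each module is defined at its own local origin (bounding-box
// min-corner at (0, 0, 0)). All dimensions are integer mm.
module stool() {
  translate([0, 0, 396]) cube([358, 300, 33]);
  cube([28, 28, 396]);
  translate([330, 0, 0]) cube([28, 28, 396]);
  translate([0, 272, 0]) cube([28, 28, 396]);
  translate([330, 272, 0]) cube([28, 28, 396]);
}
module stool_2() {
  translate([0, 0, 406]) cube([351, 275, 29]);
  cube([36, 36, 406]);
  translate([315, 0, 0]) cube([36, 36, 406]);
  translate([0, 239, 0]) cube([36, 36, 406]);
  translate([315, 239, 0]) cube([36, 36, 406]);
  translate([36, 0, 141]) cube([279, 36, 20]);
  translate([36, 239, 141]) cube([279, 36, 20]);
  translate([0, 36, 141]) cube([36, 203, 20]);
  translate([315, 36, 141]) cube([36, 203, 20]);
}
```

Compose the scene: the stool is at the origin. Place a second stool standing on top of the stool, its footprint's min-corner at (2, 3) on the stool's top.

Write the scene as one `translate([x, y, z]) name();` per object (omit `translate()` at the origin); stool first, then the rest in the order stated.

stool();
translate([2, 3, 429]) stool_2();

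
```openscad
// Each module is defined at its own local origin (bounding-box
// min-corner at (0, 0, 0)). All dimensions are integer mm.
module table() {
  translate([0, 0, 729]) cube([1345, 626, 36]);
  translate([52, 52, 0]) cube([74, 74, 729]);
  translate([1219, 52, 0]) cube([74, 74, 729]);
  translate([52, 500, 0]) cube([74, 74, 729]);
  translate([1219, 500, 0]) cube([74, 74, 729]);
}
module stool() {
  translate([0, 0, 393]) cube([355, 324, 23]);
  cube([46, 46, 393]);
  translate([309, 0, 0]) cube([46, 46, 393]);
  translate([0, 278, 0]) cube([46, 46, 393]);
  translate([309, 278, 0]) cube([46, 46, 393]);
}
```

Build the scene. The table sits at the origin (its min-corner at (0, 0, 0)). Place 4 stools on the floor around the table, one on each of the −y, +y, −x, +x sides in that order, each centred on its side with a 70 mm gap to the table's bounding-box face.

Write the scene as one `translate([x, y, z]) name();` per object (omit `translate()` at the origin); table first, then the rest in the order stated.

table();
translate([495, -394, 0]) stool();
translate([495, 696, 0]) stool();
translate([-425, 151, 0]) stool();
translate([1415, 151, 0]) stool();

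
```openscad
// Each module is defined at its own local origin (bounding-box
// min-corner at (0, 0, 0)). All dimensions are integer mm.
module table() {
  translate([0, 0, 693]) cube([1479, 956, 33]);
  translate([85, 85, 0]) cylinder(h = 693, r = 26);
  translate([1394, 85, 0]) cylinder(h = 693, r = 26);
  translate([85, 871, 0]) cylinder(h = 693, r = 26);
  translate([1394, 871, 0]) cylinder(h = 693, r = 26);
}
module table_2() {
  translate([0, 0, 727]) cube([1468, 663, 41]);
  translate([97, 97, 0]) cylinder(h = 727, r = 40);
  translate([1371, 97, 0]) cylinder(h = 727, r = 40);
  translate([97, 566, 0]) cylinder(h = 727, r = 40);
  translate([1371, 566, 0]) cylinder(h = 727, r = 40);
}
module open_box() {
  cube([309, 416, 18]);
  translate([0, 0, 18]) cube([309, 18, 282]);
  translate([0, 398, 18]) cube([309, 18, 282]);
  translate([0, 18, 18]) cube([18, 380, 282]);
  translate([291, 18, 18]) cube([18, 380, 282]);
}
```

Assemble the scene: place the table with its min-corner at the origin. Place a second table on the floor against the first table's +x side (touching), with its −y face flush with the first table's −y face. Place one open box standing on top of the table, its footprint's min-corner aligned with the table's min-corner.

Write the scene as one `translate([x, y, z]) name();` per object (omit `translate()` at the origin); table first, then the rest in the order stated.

table();
translate([1479, 0, 0]) table_2();
translate([0, 0, 726]) open_box();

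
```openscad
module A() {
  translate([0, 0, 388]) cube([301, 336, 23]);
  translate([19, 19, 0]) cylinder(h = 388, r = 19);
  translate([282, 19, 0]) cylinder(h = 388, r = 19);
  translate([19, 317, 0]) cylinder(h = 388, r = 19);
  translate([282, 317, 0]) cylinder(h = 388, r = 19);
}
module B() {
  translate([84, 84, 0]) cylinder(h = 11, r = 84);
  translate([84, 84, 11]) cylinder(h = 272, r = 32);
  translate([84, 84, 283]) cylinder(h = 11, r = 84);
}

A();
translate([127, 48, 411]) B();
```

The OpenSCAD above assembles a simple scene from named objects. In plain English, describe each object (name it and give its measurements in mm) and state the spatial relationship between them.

A is a four-legged stool. The seat is 301×336 mm, 23 mm thick, top at z = 411 mm. It stands on four round legs, each 38 mm in diameter, from z = 0 to the seat underside, each leg's axis is inset half a diameter from the nearest pair of seat edges (so the leg's bounding box is flush with the corner).

B is a spool: two coaxial disc flanges of radius 84 mm and thickness 11 mm, joined by a core cylinder of radius 32 mm and height 272 mm. The lower flange rests on z = 0 and the three cylinders share a vertical axis.

The spool is on top of the stool.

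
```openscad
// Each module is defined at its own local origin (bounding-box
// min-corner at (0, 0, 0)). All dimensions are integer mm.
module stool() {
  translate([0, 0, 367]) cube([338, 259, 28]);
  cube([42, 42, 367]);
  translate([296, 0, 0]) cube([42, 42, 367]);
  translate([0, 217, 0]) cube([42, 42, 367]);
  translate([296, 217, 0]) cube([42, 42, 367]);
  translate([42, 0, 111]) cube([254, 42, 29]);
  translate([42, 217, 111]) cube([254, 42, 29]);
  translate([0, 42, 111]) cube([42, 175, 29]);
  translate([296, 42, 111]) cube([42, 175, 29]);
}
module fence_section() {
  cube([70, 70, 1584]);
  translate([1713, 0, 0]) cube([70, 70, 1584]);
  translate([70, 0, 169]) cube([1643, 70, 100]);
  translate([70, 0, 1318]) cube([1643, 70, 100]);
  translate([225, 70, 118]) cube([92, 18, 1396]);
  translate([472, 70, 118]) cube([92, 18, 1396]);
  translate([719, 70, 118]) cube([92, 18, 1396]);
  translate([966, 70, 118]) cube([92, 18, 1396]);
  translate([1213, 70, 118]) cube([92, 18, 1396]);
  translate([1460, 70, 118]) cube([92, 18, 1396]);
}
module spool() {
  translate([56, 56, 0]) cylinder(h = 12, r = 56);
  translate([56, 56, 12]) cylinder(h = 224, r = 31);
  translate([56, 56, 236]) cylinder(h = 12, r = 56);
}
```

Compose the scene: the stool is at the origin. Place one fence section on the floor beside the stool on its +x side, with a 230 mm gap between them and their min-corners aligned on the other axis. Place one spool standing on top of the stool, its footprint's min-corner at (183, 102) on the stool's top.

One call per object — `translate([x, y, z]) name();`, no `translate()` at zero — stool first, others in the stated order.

stool();
translate([568, 0, 0]) fence_section();
translate([183, 102, 395]) spool();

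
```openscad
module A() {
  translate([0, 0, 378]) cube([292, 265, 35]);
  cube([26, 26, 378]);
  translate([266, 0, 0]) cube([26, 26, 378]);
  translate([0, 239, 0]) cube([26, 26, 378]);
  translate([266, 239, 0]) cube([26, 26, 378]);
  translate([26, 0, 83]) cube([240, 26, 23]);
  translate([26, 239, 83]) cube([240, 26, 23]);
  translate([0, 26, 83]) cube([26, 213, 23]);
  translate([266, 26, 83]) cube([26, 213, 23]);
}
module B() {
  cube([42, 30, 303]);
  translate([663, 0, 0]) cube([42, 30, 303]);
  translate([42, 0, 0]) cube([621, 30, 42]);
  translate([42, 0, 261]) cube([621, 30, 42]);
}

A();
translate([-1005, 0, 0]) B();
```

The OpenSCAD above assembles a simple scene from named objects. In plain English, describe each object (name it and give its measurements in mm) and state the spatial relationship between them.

A is a simple wooden stool: a rectangular seat 292 mm (x) by 265 mm (y), 35 mm thick, top face at z = 413 mm, on four square legs, each 26×26 mm in cross-section. The legs rest on z = 0, each flush with a corner of the seat. Four stretchers, 26 mm wide and 23 mm tall, connect adjacent legs with their undersides at z = 83 mm, each running between the inner faces of the legs it joins and aligned with the legs' outer faces on the other axis.

B is a rectangular picture frame lying in the x–z plane (depth along y). The opening is 621 mm wide (x) by 219 mm tall (z), surrounded by a border 42 mm wide on all four sides. The frame is 30 mm deep and is made of two full-height vertical stiles with two horizontal rails fitted between them.

The picture frame is on the floor beside the stool on its −x side.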